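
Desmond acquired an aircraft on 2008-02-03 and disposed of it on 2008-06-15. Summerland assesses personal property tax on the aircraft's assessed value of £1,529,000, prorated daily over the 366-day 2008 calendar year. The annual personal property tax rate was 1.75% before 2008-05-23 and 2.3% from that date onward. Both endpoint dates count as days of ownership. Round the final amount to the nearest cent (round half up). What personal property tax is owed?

£10,347.90

2008-02-03 to 2008-05-22: 110 days at 1.75% → £1,529,000 × 1.75% × 110/366 = £8,041.8716
2008-05-23 to 2008-06-15: 24 days at 2.3% → £1,529,000 × 2.3% × 24/366 = £2,306.0328
Total = £10,347.9044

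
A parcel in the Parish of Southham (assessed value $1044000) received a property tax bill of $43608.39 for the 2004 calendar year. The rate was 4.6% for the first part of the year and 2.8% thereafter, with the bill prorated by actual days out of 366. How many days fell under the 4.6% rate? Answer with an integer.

Let d = days at the first rate; then 366 − d days at the second rate.
$1044000 × [4.6%·d + 2.8%·(366−d)] / 366 = $43608.39
Solving gives d = 280, so the new rate took effect on 7 Oct 2004.

280 days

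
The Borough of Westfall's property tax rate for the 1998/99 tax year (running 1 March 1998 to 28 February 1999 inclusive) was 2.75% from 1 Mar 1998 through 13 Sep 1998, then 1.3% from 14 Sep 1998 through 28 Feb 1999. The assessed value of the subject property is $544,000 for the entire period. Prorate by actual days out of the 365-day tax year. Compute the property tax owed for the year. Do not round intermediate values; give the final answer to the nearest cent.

$11,329.36

1 Mar – 13 Sep 1998: 197 days at 2.75% → $544,000 × 2.75% × 197/365 = $8,074.3014
14 Sep 1998 – 28 Feb 1999: 168 days at 1.3% → $544,000 × 1.3% × 168/365 = $3,255.0575
Total = $11,329.3589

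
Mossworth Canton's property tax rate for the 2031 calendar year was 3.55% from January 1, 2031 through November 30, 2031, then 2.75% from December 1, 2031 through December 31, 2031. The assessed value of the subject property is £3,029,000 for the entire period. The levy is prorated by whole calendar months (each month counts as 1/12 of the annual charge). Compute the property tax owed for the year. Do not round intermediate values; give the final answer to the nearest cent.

£105,510.17

January 1 – November 30, 2031: 11 months at 3.55% → £3,029,000 × 3.55% × 11/12 = £98,568.7083
December 1 – December 31, 2031: 1 month at 2.75% → £3,029,000 × 2.75% × 1/12 = £6,941.4583
Total = £105,510.1667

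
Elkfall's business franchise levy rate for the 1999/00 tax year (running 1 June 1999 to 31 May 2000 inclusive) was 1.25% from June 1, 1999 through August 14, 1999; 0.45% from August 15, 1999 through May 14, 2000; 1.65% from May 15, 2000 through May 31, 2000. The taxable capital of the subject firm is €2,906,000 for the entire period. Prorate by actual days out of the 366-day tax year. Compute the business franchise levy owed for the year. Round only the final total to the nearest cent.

€19,460.67

June 1 – August 14, 1999: 75 days at 1.25% → €2,906,000 × 1.25% × 75/366 = €7,443.6475
August 15, 1999 – May 14, 2000: 274 days at 0.45% → €2,906,000 × 0.45% × 274/366 = €9,789.8852
May 15 – May 31, 2000: 17 days at 1.65% → €2,906,000 × 1.65% × 17/366 = €2,227.1393
Total = €19,460.6721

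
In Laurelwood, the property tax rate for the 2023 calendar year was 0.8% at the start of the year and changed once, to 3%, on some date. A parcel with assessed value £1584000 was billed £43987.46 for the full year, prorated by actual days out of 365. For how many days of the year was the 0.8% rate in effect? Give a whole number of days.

37 days

Let d = days at the first rate; then 365 − d days at the second rate.
£1584000 × [0.8%·d + 3%·(365−d)] / 365 = £43987.46
Solving gives d = 37, so the new rate took effect on 7 Feb 2023.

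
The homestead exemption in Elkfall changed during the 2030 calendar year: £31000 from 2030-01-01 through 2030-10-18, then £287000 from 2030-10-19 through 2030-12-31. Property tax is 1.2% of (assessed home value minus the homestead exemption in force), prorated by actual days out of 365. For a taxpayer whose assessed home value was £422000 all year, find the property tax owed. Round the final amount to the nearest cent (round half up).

£4069.18

2030-01-01 to 2030-10-18: 291 days, exemption £31000 → (£422000 − £31000) × 1.2% × 291/365 = £3740.7452
2030-10-19 to 2030-12-31: 74 days, exemption £287000 → (£422000 − £287000) × 1.2% × 74/365 = £328.4384
Total = £4069.1836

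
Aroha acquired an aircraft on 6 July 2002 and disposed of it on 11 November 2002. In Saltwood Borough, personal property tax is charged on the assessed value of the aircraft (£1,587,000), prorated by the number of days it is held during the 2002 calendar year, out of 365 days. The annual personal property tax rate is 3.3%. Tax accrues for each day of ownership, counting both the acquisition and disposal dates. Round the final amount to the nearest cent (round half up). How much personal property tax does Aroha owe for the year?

£18,509.20

Days held (6 July – 11 November 2002): 129 out of 365
Tax = £1,587,000 × 3.3% × 129/365 = £18,509.2027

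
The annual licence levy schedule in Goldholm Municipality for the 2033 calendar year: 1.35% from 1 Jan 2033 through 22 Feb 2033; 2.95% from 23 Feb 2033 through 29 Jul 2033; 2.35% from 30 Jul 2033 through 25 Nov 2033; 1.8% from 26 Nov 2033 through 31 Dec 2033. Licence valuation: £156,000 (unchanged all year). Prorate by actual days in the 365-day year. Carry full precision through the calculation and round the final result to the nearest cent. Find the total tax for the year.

£3,757.46

1 Jan – 22 Feb 2033: 53 days at 1.35% → £156,000 × 1.35% × 53/365 = £305.8027
23 Feb – 29 Jul 2033: 157 days at 2.95% → £156,000 × 2.95% × 157/365 = £1,979.4904
30 Jul – 25 Nov 2033: 119 days at 2.35% → £156,000 × 2.35% × 119/365 = £1,195.2164
26 Nov – 31 Dec 2033: 36 days at 1.8% → £156,000 × 1.8% × 36/365 = £276.9534
Total = £3,757.4630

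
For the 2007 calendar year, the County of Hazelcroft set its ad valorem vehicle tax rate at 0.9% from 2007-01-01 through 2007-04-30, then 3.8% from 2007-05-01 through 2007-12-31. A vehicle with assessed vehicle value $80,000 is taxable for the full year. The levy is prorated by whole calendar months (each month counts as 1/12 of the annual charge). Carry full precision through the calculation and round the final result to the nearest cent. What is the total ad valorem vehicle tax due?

2007-01-01 to 2007-04-30: 4 months at 0.9% → $80,000 × 0.9% × 4/12 = $240.0000
2007-05-01 to 2007-12-31: 8 months at 3.8% → $80,000 × 3.8% × 8/12 = $2,026.6667
Total = $2,266.6667

$2,266.67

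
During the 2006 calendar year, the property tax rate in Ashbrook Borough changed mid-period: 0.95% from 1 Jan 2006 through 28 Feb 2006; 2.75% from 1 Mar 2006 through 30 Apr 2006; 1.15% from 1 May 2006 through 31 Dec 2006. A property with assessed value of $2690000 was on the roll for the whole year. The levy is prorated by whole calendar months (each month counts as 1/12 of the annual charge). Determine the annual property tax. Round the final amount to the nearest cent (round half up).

1 Jan – 28 Feb 2006: 2 months at 0.95% → $2690000 × 0.95% × 2/12 = $4259.1667
1 Mar – 30 Apr 2006: 2 months at 2.75% → $2690000 × 2.75% × 2/12 = $12329.1667
1 May – 31 Dec 2006: 8 months at 1.15% → $2690000 × 1.15% × 8/12 = $20623.3333
Total = $37211.6667

$37211.67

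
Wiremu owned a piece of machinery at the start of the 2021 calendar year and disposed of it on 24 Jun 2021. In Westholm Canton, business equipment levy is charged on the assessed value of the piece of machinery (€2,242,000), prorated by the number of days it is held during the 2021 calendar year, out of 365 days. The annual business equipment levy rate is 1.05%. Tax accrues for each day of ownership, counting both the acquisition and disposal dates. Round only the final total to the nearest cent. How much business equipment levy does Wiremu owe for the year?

€11,286.78

Days held (1 Jan – 24 Jun 2021): 175 out of 365
Tax = €2,242,000 × 1.05% × 175/365 = €11,286.7808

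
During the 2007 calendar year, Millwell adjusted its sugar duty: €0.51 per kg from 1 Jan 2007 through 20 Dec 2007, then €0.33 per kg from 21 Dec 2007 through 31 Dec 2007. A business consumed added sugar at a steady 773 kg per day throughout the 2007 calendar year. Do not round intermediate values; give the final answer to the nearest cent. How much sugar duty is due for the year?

€142,363.41

1 Jan – 20 Dec 2007: 354 days × 773 kg/day = 273,642 kg at €0.51/kg → €139,557.42
21 Dec – 31 Dec 2007: 11 days × 773 kg/day = 8,503 kg at €0.33/kg → €2,805.99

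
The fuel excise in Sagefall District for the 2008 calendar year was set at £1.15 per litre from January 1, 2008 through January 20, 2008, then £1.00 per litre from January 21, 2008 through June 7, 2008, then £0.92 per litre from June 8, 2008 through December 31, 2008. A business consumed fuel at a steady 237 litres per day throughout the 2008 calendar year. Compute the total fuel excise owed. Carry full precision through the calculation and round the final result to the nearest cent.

January 1 – January 20, 2008: 20 days × 237 litres/day = 4,740 litres at £1.15/litre → £5451.00
January 21 – June 7, 2008: 139 days × 237 litres/day = 32,943 litres at £1.00/litre → £32943.00
June 8 – December 31, 2008: 207 days × 237 litres/day = 49,059 litres at £0.92/litre → £45134.28

£83528.28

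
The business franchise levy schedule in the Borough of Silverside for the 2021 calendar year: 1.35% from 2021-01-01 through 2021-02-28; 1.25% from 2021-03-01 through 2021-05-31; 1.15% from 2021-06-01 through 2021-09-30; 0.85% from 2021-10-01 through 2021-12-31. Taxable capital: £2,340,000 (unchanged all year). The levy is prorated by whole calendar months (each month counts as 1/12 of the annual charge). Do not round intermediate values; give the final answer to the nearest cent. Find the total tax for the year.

£26,520.00

2021-01-01 to 2021-02-28: 2 months at 1.35% → £2,340,000 × 1.35% × 2/12 = £5,265.0000
2021-03-01 to 2021-05-31: 3 months at 1.25% → £2,340,000 × 1.25% × 3/12 = £7,312.5000
2021-06-01 to 2021-09-30: 4 months at 1.15% → £2,340,000 × 1.15% × 4/12 = £8,970.0000
2021-10-01 to 2021-12-31: 3 months at 0.85% → £2,340,000 × 0.85% × 3/12 = £4,972.5000
Total = £26,520.0000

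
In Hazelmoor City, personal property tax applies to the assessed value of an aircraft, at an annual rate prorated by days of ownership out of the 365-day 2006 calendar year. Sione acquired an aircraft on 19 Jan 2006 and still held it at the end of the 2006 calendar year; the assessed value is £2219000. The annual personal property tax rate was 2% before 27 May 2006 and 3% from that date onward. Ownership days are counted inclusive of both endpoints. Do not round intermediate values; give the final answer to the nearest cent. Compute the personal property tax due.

£55505.40

19 Jan – 26 May 2006: 128 days at 2% → £2219000 × 2% × 128/365 = £15563.3973
27 May – 31 Dec 2006: 219 days at 3% → £2219000 × 3% × 219/365 = £39942.0000
Total = £55505.3973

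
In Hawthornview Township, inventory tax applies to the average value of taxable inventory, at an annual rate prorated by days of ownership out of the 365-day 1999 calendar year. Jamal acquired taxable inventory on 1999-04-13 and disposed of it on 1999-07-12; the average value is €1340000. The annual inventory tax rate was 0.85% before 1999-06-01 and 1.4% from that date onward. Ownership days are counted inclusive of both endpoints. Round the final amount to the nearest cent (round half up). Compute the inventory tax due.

1999-04-13 to 1999-05-31: 49 days at 0.85% → €1340000 × 0.85% × 49/365 = €1529.0685
1999-06-01 to 1999-07-12: 42 days at 1.4% → €1340000 × 1.4% × 42/365 = €2158.6849
Total = €3687.7534

€3687.75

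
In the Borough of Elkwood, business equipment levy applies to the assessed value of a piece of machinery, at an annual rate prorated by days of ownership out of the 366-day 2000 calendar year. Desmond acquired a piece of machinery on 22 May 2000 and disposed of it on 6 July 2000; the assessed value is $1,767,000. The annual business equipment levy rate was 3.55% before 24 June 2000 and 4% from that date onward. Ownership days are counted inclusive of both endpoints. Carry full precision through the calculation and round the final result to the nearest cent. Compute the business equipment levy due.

22 May – 23 June 2000: 33 days at 3.55% → $1,767,000 × 3.55% × 33/366 = $5,655.8484
24 June – 6 July 2000: 13 days at 4% → $1,767,000 × 4% × 13/366 = $2,510.4918
Total = $8,166.3402

$8,166.34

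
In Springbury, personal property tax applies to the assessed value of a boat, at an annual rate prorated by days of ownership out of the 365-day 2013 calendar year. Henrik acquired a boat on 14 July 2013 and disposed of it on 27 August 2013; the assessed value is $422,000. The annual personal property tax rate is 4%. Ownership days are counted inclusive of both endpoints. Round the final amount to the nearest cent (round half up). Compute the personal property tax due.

Days held (14 July – 27 August 2013): 45 out of 365
Tax = $422,000 × 4% × 45/365 = $2,081.0959

$2,081.10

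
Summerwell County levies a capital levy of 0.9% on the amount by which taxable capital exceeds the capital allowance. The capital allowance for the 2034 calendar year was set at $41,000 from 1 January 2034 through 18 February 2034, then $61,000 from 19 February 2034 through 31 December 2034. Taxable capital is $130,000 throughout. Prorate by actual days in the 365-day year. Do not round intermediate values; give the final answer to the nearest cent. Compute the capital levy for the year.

1 January – 18 February 2034: 49 days, exemption $41,000 → ($130,000 − $41,000) × 0.9% × 49/365 = $107.5315
19 February – 31 December 2034: 316 days, exemption $61,000 → ($130,000 − $61,000) × 0.9% × 316/365 = $537.6329
Total = $645.1644

$645.16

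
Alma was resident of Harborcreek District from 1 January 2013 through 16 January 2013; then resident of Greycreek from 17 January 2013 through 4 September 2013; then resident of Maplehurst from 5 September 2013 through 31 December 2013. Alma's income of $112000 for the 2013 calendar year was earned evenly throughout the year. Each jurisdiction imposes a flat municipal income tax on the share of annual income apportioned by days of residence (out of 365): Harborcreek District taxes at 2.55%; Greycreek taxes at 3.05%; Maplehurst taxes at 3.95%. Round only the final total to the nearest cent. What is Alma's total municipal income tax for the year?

$3717.33

Harborcreek District, 1 January – 16 January 2013: 16 days → $112000 × 2.55% × 16/365 = $125.1945
Greycreek, 17 January – 4 September 2013: 231 days → $112000 × 3.05% × 231/365 = $2161.9068
Maplehurst, 5 September – 31 December 2013: 118 days → $112000 × 3.95% × 118/365 = $1430.2247
Total = $3717.3260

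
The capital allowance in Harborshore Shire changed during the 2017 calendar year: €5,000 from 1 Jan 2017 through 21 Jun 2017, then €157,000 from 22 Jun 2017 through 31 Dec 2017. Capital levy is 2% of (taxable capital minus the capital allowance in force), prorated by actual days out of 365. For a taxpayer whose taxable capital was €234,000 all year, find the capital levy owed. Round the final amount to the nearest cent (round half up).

1 Jan – 21 Jun 2017: 172 days, exemption €5,000 → (€234,000 − €5,000) × 2% × 172/365 = €2,158.2466
22 Jun – 31 Dec 2017: 193 days, exemption €157,000 → (€234,000 − €157,000) × 2% × 193/365 = €814.3014
Total = €2,972.5479

€2,972.55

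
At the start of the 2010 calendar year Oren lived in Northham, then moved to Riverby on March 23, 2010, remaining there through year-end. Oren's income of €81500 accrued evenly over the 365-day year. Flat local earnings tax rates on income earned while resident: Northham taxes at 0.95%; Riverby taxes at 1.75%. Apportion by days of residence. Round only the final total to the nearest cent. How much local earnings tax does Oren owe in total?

€1281.56

Northham, January 1 – March 22, 2010: 81 days → €81500 × 0.95% × 81/365 = €171.8199
Riverby, March 23 – December 31, 2010: 284 days → €81500 × 1.75% × 284/365 = €1109.7397
Total = €1281.5596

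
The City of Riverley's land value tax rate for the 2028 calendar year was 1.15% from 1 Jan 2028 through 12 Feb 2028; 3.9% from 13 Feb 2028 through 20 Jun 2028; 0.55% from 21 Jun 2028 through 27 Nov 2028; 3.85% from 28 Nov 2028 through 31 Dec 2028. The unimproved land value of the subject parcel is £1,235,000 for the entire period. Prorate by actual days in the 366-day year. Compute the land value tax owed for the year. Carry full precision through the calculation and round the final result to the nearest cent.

1 Jan – 12 Feb 2028: 43 days at 1.15% → £1,235,000 × 1.15% × 43/366 = £1,668.5997
13 Feb – 20 Jun 2028: 129 days at 3.9% → £1,235,000 × 3.9% × 129/366 = £16,976.1885
21 Jun – 27 Nov 2028: 160 days at 0.55% → £1,235,000 × 0.55% × 160/366 = £2,969.3989
28 Nov – 31 Dec 2028: 34 days at 3.85% → £1,235,000 × 3.85% × 34/366 = £4,416.9809
Total = £26,031.1680

£26,031.17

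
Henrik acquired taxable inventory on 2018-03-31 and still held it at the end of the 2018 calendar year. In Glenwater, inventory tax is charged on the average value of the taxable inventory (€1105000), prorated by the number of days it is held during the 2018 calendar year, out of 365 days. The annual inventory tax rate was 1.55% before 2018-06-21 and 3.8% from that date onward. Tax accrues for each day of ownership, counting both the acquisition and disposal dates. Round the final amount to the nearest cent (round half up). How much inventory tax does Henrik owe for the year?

€26165.79

2018-03-31 to 2018-06-20: 82 days at 1.55% → €1105000 × 1.55% × 82/365 = €3847.8219
2018-06-21 to 2018-12-31: 194 days at 3.8% → €1105000 × 3.8% × 194/365 = €22317.9726
Total = €26165.7945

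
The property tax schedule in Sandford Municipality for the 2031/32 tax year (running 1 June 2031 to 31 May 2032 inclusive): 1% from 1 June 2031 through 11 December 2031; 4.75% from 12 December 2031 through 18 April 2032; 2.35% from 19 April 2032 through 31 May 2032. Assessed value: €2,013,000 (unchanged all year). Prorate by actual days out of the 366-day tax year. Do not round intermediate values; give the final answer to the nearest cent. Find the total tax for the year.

1 June – 11 December 2031: 194 days at 1% → €2,013,000 × 1% × 194/366 = €10,670.0000
12 December 2031 – 18 April 2032: 129 days at 4.75% → €2,013,000 × 4.75% × 129/366 = €33,701.2500
19 April – 31 May 2032: 43 days at 2.35% → €2,013,000 × 2.35% × 43/366 = €5,557.7500
Total = €49,929.0000

€49,929.00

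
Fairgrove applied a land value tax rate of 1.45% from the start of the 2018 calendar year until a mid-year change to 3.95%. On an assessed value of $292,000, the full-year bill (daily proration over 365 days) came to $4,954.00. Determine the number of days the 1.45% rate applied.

329 days

Let d = days at the first rate; then 365 − d days at the second rate.
$292,000 × [1.45%·d + 3.95%·(365−d)] / 365 = $4,954.00
Solving gives d = 329, so the new rate took effect on November 26, 2018.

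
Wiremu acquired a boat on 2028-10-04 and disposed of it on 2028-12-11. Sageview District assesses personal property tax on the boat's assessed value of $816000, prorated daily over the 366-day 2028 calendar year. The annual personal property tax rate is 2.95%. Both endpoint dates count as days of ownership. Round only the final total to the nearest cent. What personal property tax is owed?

$4538.16

Days held (2028-10-04 to 2028-12-11): 69 out of 366
Tax = $816000 × 2.95% × 69/366 = $4538.1639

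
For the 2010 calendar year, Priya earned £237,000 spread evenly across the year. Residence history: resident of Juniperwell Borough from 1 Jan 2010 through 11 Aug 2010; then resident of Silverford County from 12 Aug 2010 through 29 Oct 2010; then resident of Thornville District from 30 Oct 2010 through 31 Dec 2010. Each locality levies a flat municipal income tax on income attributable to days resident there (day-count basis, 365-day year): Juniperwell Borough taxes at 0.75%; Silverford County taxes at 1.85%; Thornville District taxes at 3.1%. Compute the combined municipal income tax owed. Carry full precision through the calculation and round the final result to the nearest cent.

£3,303.07

Juniperwell Borough, 1 Jan – 11 Aug 2010: 223 days → £237,000 × 0.75% × 223/365 = £1,085.9795
Silverford County, 12 Aug – 29 Oct 2010: 79 days → £237,000 × 1.85% × 79/365 = £948.9740
Thornville District, 30 Oct – 31 Dec 2010: 63 days → £237,000 × 3.1% × 63/365 = £1,268.1123
Total = £3,303.0658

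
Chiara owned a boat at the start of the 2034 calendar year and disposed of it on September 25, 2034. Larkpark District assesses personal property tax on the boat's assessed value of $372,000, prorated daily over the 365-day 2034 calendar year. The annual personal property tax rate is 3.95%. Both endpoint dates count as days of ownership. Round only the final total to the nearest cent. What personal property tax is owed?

$10,789.02

Days held (January 1 – September 25, 2034): 268 out of 365
Tax = $372,000 × 3.95% × 268/365 = $10,789.0192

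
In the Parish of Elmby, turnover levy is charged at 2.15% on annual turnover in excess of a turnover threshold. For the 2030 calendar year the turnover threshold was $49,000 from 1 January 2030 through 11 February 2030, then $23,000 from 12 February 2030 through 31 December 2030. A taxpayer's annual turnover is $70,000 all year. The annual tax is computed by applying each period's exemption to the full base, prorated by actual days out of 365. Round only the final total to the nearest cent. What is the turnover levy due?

$946.18

1 January – 11 February 2030: 42 days, exemption $49,000 → ($70,000 − $49,000) × 2.15% × 42/365 = $51.9534
12 February – 31 December 2030: 323 days, exemption $23,000 → ($70,000 − $23,000) × 2.15% × 323/365 = $894.2233
Total = $946.1767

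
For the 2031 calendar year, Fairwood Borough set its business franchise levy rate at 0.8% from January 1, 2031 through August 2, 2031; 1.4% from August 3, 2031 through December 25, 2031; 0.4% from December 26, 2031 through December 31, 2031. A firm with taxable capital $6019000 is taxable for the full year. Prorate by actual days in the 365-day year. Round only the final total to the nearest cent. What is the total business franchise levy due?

$62102.89

January 1 – August 2, 2031: 214 days at 0.8% → $6019000 × 0.8% × 214/365 = $28231.5836
August 3 – December 25, 2031: 145 days at 1.4% → $6019000 × 1.4% × 145/365 = $33475.5342
December 26 – December 31, 2031: 6 days at 0.4% → $6019000 × 0.4% × 6/365 = $395.7699
Total = $62102.8877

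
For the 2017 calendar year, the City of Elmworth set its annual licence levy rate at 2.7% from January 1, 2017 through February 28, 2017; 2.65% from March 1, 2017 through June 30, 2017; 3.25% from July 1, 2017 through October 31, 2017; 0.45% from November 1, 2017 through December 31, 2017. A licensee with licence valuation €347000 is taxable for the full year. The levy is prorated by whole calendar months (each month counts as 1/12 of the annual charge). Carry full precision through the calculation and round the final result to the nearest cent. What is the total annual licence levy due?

January 1 – February 28, 2017: 2 months at 2.7% → €347000 × 2.7% × 2/12 = €1561.5000
March 1 – June 30, 2017: 4 months at 2.65% → €347000 × 2.65% × 4/12 = €3065.1667
July 1 – October 31, 2017: 4 months at 3.25% → €347000 × 3.25% × 4/12 = €3759.1667
November 1 – December 31, 2017: 2 months at 0.45% → €347000 × 0.45% × 2/12 = €260.2500
Total = €8646.0833

€8646.08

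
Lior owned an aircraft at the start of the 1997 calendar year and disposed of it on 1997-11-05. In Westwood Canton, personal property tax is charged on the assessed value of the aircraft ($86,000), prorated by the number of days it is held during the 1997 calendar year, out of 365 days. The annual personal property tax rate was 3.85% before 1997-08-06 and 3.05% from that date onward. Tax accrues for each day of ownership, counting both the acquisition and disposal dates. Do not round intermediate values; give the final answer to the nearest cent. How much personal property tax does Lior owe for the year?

$2,629.60

1997-01-01 to 1997-08-05: 217 days at 3.85% → $86,000 × 3.85% × 217/365 = $1,968.4575
1997-08-06 to 1997-11-05: 92 days at 3.05% → $86,000 × 3.05% × 92/365 = $661.1397
Total = $2,629.5973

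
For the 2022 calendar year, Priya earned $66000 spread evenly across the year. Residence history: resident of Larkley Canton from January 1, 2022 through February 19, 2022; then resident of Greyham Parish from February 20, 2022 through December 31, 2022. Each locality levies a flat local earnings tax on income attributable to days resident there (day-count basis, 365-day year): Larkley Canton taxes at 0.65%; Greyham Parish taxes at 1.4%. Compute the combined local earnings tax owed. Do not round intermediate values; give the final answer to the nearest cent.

Larkley Canton, January 1 – February 19, 2022: 50 days → $66000 × 0.65% × 50/365 = $58.7671
Greyham Parish, February 20 – December 31, 2022: 315 days → $66000 × 1.4% × 315/365 = $797.4247
Total = $856.1918

$856.19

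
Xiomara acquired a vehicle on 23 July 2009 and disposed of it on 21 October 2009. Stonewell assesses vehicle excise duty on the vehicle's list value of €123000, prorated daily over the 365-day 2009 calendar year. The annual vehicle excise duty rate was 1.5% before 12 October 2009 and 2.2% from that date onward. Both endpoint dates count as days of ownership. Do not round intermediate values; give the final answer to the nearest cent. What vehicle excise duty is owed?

23 July – 11 October 2009: 81 days at 1.5% → €123000 × 1.5% × 81/365 = €409.4384
12 October – 21 October 2009: 10 days at 2.2% → €123000 × 2.2% × 10/365 = €74.1370
Total = €483.5753

€483.58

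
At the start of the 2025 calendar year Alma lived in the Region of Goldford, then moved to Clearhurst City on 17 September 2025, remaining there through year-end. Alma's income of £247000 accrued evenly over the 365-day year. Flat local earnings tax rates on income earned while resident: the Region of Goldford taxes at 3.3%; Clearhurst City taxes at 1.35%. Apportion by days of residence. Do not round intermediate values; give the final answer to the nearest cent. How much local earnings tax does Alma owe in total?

The Region of Goldford, 1 January – 16 September 2025: 259 days → £247000 × 3.3% × 259/365 = £5783.8603
Clearhurst City, 17 September – 31 December 2025: 106 days → £247000 × 1.35% × 106/365 = £968.3753
Total = £6752.2356

£6752.24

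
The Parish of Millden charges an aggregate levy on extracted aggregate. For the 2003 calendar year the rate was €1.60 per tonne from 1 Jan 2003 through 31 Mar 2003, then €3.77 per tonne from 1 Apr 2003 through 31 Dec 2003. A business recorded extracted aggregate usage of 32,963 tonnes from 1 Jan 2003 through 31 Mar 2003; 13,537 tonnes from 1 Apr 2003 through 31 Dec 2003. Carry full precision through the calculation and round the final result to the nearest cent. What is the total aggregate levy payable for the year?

1 Jan – 31 Mar 2003: 32,963 tonnes at €1.60/tonne → €52,740.80
1 Apr – 31 Dec 2003: 13,537 tonnes at €3.77/tonne → €51,034.49

€103,775.29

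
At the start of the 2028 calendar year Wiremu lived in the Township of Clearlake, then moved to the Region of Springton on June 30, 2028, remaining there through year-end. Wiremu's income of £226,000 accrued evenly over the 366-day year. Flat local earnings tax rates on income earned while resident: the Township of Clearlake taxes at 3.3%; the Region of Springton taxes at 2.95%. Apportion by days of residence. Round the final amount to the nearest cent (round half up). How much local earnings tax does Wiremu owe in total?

£7,058.18

The Township of Clearlake, January 1 – June 29, 2028: 181 days → £226,000 × 3.3% × 181/366 = £3,688.2459
The Region of Springton, June 30 – December 31, 2028: 185 days → £226,000 × 2.95% × 185/366 = £3,369.9317
Total = £7,058.1776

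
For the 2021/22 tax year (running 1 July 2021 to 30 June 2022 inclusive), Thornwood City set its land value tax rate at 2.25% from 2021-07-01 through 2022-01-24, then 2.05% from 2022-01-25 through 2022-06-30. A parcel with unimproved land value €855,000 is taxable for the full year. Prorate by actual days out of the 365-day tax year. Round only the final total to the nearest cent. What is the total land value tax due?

€18,501.97

2021-07-01 to 2022-01-24: 208 days at 2.25% → €855,000 × 2.25% × 208/365 = €10,962.7397
2022-01-25 to 2022-06-30: 157 days at 2.05% → €855,000 × 2.05% × 157/365 = €7,539.2260
Total = €18,501.9658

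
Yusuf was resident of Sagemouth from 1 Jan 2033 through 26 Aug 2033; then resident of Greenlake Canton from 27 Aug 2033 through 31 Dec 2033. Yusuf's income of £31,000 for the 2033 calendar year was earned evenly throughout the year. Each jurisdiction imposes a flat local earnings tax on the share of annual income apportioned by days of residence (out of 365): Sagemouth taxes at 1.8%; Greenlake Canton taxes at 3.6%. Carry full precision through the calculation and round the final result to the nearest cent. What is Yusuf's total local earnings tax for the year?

Sagemouth, 1 Jan – 26 Aug 2033: 238 days → £31,000 × 1.8% × 238/365 = £363.8466
Greenlake Canton, 27 Aug – 31 Dec 2033: 127 days → £31,000 × 3.6% × 127/365 = £388.3068
Total = £752.1534

£752.15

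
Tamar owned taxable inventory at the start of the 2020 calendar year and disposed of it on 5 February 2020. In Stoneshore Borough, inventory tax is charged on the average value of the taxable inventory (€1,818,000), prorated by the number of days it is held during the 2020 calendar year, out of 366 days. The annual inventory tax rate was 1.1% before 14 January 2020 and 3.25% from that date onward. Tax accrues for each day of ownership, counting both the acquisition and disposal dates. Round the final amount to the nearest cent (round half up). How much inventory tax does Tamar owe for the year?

1 January – 13 January 2020: 13 days at 1.1% → €1,818,000 × 1.1% × 13/366 = €710.3115
14 January – 5 February 2020: 23 days at 3.25% → €1,818,000 × 3.25% × 23/366 = €3,712.9918
Total = €4,423.3033

€4,423.30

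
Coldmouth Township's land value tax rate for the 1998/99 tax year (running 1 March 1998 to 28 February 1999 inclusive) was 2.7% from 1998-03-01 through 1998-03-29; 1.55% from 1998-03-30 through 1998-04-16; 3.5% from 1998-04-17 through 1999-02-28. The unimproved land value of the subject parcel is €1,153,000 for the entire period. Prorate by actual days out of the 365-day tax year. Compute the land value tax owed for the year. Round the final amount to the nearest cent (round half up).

€38,513.36

1998-03-01 to 1998-03-29: 29 days at 2.7% → €1,153,000 × 2.7% × 29/365 = €2,473.4219
1998-03-30 to 1998-04-16: 18 days at 1.55% → €1,153,000 × 1.55% × 18/365 = €881.3342
1998-04-17 to 1999-02-28: 318 days at 3.5% → €1,153,000 × 3.5% × 318/365 = €35,158.6027
Total = €38,513.3589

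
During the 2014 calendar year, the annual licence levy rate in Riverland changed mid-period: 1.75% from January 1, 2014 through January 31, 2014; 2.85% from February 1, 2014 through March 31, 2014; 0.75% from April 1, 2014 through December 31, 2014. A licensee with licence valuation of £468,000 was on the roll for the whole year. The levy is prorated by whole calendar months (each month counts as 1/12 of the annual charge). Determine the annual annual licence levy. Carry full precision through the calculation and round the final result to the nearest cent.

£5,538.00

January 1 – January 31, 2014: 1 month at 1.75% → £468,000 × 1.75% × 1/12 = £682.5000
February 1 – March 31, 2014: 2 months at 2.85% → £468,000 × 2.85% × 2/12 = £2,223.0000
April 1 – December 31, 2014: 9 months at 0.75% → £468,000 × 0.75% × 9/12 = £2,632.5000
Total = £5,538.0000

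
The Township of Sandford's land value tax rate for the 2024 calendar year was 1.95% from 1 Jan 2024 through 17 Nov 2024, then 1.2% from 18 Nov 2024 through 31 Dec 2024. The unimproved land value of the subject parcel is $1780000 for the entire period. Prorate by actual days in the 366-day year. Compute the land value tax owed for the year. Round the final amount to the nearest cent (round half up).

1 Jan – 17 Nov 2024: 322 days at 1.95% → $1780000 × 1.95% × 322/366 = $30537.2131
18 Nov – 31 Dec 2024: 44 days at 1.2% → $1780000 × 1.2% × 44/366 = $2567.8689
Total = $33105.0820

$33105.08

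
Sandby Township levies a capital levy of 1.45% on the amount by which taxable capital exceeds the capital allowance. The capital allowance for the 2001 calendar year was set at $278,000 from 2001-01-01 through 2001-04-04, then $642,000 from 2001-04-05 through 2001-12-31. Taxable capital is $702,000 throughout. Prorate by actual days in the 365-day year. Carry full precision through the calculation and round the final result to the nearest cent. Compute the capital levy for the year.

2001-01-01 to 2001-04-04: 94 days, exemption $278,000 → ($702,000 − $278,000) × 1.45% × 94/365 = $1,583.3205
2001-04-05 to 2001-12-31: 271 days, exemption $642,000 → ($702,000 − $642,000) × 1.45% × 271/365 = $645.9452
Total = $2,229.2658

$2,229.27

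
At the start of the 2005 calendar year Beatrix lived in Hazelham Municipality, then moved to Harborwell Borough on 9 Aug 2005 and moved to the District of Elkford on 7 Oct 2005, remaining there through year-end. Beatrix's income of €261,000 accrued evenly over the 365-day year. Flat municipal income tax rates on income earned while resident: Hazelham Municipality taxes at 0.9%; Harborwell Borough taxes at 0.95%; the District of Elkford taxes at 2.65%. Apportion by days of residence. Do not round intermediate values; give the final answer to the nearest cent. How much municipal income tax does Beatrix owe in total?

€3,446.27

Hazelham Municipality, 1 Jan – 8 Aug 2005: 220 days → €261,000 × 0.9% × 220/365 = €1,415.8356
Harborwell Borough, 9 Aug – 6 Oct 2005: 59 days → €261,000 × 0.95% × 59/365 = €400.7959
The District of Elkford, 7 Oct – 31 Dec 2005: 86 days → €261,000 × 2.65% × 86/365 = €1,629.6411
Total = €3,446.2726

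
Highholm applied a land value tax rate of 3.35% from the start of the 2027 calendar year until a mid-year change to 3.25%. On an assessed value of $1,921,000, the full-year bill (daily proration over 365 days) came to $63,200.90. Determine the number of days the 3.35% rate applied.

146 days

Let d = days at the first rate; then 365 − d days at the second rate.
$1,921,000 × [3.35%·d + 3.25%·(365−d)] / 365 = $63,200.90
Solving gives d = 146, so the new rate took effect on 27 May 2027.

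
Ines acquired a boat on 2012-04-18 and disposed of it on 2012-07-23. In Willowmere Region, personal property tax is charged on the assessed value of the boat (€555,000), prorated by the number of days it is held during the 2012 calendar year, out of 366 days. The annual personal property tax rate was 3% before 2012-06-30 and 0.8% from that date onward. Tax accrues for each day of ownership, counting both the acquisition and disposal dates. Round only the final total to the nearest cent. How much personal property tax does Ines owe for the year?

€3,612.05

2012-04-18 to 2012-06-29: 73 days at 3% → €555,000 × 3% × 73/366 = €3,320.9016
2012-06-30 to 2012-07-23: 24 days at 0.8% → €555,000 × 0.8% × 24/366 = €291.1475
Total = €3,612.0492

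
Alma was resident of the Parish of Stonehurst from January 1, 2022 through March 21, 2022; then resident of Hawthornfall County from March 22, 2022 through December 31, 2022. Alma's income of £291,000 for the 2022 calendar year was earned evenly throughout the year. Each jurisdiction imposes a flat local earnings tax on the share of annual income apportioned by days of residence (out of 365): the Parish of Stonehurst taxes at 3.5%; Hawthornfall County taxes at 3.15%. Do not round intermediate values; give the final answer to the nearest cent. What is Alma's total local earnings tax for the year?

£9,389.73

The Parish of Stonehurst, January 1 – March 21, 2022: 80 days → £291,000 × 3.5% × 80/365 = £2,232.3288
Hawthornfall County, March 22 – December 31, 2022: 285 days → £291,000 × 3.15% × 285/365 = £7,157.4041
Total = £9,389.7329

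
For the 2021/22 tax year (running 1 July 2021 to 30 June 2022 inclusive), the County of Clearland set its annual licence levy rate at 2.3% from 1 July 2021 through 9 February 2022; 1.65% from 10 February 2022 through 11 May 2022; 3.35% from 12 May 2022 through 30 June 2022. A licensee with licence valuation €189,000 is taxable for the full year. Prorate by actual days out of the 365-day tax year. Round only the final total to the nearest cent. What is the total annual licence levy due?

1 July 2021 – 9 February 2022: 224 days at 2.3% → €189,000 × 2.3% × 224/365 = €2,667.7479
10 February – 11 May 2022: 91 days at 1.65% → €189,000 × 1.65% × 91/365 = €777.4890
12 May – 30 June 2022: 50 days at 3.35% → €189,000 × 3.35% × 50/365 = €867.3288
Total = €4,312.5658

€4,312.57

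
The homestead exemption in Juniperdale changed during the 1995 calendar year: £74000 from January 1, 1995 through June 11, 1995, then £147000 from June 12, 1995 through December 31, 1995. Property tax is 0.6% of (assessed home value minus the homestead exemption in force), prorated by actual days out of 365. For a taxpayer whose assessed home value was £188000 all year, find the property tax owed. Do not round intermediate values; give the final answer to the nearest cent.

£440.40

January 1 – June 11, 1995: 162 days, exemption £74000 → (£188000 − £74000) × 0.6% × 162/365 = £303.5836
June 12 – December 31, 1995: 203 days, exemption £147000 → (£188000 − £147000) × 0.6% × 203/365 = £136.8164
Total = £440.4000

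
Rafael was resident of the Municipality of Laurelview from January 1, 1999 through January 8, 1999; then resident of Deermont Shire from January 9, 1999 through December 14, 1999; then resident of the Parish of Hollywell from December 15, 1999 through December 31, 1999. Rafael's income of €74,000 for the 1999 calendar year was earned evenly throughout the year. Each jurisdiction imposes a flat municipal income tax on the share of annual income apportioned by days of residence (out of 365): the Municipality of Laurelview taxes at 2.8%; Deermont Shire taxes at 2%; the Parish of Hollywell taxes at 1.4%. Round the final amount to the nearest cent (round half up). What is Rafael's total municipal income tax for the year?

€1,472.30

The Municipality of Laurelview, January 1 – January 8, 1999: 8 days → €74,000 × 2.8% × 8/365 = €45.4137
Deermont Shire, January 9 – December 14, 1999: 340 days → €74,000 × 2% × 340/365 = €1,378.6301
The Parish of Hollywell, December 15 – December 31, 1999: 17 days → €74,000 × 1.4% × 17/365 = €48.2521
Total = €1,472.2959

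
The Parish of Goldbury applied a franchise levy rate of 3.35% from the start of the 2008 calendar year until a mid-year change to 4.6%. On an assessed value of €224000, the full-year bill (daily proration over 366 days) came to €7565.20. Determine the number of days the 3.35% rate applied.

358 days

Let d = days at the first rate; then 366 − d days at the second rate.
€224000 × [3.35%·d + 4.6%·(366−d)] / 366 = €7565.20
Solving gives d = 358, so the new rate took effect on December 24, 2008.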